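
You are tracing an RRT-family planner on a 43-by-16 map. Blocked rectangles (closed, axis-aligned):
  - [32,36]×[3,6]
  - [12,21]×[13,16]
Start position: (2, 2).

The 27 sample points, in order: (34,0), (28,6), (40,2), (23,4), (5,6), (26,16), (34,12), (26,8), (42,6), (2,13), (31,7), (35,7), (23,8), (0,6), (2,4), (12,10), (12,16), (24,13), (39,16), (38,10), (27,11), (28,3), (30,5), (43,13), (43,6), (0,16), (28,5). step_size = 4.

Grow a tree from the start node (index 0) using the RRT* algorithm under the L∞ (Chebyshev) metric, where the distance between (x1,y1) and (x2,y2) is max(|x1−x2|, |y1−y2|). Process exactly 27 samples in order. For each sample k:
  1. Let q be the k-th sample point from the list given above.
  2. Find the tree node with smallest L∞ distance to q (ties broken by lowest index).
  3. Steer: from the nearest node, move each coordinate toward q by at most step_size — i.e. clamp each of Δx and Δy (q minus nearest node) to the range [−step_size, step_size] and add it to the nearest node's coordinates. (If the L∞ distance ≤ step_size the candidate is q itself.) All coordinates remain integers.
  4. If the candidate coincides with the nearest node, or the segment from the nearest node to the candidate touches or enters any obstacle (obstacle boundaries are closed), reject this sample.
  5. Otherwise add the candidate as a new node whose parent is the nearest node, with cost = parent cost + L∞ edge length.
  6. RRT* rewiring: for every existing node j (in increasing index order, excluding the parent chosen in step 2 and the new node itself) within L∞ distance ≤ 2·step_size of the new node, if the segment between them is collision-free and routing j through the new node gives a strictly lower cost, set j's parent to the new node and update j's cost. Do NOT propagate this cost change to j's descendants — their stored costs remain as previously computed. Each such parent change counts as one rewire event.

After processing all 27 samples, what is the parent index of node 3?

Parent of node 3: 2

1. q=(34,0) nearest=0 d=32 new=(6,0) → add node 1 parent=0 cost=4
2. q=(28,6) nearest=1 d=22 new=(10,4) → add node 2 parent=1 cost=8
3. q=(40,2) nearest=2 d=30 new=(14,2) → add node 3 parent=2 cost=12
4. q=(23,4) nearest=3 d=9 new=(18,4) → add node 4 parent=3 cost=16
5. q=(5,6) nearest=0 d=4 new=(5,6) → add node 5 parent=0 cost=4
6. q=(26,16) nearest=4 d=12 new=(22,8) → add node 6 parent=4 cost=20
7. q=(34,12) nearest=6 d=12 new=(26,12) → add node 7 parent=6 cost=24
8. q=(26,8) nearest=6 d=4 new=(26,8) → add node 8 parent=6 cost=24
9. q=(42,6) nearest=7 d=16 new=(30,8) → add node 9 parent=7 cost=28
10. q=(2,13) nearest=5 d=7 new=(2,10) → add node 10 parent=5 cost=8
11. q=(31,7) nearest=9 d=1 new=(31,7) → add node 11 parent=9 cost=29
12. q=(35,7) nearest=11 d=4 new=(35,7) → add node 12 parent=11 cost=33
13. q=(23,8) nearest=6 d=1 new=(23,8) → add node 13 parent=6 cost=21
14. q=(0,6) nearest=0 d=4 new=(0,6) → add node 14 parent=0 cost=4
15. q=(2,4) nearest=0 d=2 new=(2,4) → add node 15 parent=0 cost=2
16. q=(12,10) nearest=2 d=6 new=(12,8) → add node 16 parent=2 cost=12
17. q=(12,16) nearest=16 d=8 new=(12,12) → add node 17 parent=16 cost=16
18. q=(24,13) nearest=7 d=2 new=(24,13) → add node 18 parent=7 cost=26
19. q=(39,16) nearest=9 d=9 new=(34,12) → add node 19 parent=9 cost=32
20. q=(38,10) nearest=12 d=3 new=(38,10) → add node 20 parent=12 cost=36
21. q=(27,11) nearest=7 d=1 new=(27,11) → add node 21 parent=7 cost=25
22. q=(28,3) nearest=11 d=4 new=(28,3) → add node 22 parent=11 cost=33
23. q=(30,5) nearest=11 d=2 new=(30,5) → add node 23 parent=11 cost=31
24. q=(43,13) nearest=20 d=5 new=(42,13) → add node 24 parent=20 cost=40
25. q=(43,6) nearest=20 d=5 new=(42,6) → add node 25 parent=20 cost=40
26. q=(0,16) nearest=10 d=6 new=(0,14) → add node 26 parent=10 cost=12
27. q=(28,5) nearest=22 d=2 new=(28,5) → add node 27 parent=22 cost=35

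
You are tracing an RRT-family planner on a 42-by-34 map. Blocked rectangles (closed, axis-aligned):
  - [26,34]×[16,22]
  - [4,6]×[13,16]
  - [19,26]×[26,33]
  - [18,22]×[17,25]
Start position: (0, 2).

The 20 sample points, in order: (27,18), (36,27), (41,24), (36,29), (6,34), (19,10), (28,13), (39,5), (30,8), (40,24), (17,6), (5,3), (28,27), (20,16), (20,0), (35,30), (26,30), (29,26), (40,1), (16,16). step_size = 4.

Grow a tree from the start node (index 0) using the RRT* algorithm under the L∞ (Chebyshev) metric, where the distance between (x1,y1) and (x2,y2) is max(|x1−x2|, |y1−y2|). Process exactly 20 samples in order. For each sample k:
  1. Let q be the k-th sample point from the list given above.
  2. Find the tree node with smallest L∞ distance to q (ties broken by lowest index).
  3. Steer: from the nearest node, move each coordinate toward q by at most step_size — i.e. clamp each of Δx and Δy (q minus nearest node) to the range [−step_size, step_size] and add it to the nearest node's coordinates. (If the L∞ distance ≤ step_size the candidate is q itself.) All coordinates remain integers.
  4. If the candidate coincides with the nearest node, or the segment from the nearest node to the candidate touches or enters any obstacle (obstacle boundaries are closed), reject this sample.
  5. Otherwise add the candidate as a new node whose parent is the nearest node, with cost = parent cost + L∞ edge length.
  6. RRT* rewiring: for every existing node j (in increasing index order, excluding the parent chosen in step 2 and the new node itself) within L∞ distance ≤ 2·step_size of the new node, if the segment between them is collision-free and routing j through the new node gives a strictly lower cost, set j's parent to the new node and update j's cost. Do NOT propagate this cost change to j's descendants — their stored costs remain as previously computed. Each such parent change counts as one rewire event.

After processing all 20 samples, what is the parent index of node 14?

Parent of node 14: 11

1. q=(27,18) nearest=0 d=27 new=(4,6) → add node 1 parent=0 cost=4
2. q=(36,27) nearest=1 d=32 new=(8,10) → add node 2 parent=1 cost=8
3. q=(41,24) nearest=2 d=33 new=(12,14) → add node 3 parent=2 cost=12
4. q=(36,29) nearest=3 d=24 new=(16,18) → add node 4 parent=3 cost=16
5. q=(6,34) nearest=4 d=16 new=(12,22) → add node 5 parent=4 cost=20
6. q=(19,10) nearest=3 d=7 new=(16,10) → add node 6 parent=3 cost=16
7. q=(28,13) nearest=4 d=12 new=(20,14) → add node 7 parent=4 cost=20
8. q=(39,5) nearest=7 d=19 new=(24,10) → add node 8 parent=7 cost=24
9. q=(30,8) nearest=8 d=6 new=(28,8) → add node 9 parent=8 cost=28
10. q=(40,24) nearest=8 d=16 new=(28,14) → add node 10 parent=8 cost=28
11. q=(17,6) nearest=6 d=4 new=(17,6) → add node 11 parent=6 cost=20
12. q=(5,3) nearest=1 d=3 new=(5,3) → add node 12 parent=1 cost=7
13. q=(28,27) nearest=4 d=12 new=(20,22) → blocked by [18,22]×[17,25], reject
14. q=(20,16) nearest=7 d=2 new=(20,16) → add node 13 parent=7 cost=22
15. q=(20,0) nearest=11 d=6 new=(20,2) → add node 14 parent=11 cost=24
16. q=(35,30) nearest=13 d=15 new=(24,20) → blocked by [18,22]×[17,25], reject
17. q=(26,30) nearest=4 d=12 new=(20,22) → blocked by [18,22]×[17,25], reject
18. q=(29,26) nearest=13 d=10 new=(24,20) → blocked by [18,22]×[17,25], reject
19. q=(40,1) nearest=9 d=12 new=(32,4) → add node 15 parent=9 cost=32
20. q=(16,16) nearest=4 d=2 new=(16,16) → add node 16 parent=4 cost=18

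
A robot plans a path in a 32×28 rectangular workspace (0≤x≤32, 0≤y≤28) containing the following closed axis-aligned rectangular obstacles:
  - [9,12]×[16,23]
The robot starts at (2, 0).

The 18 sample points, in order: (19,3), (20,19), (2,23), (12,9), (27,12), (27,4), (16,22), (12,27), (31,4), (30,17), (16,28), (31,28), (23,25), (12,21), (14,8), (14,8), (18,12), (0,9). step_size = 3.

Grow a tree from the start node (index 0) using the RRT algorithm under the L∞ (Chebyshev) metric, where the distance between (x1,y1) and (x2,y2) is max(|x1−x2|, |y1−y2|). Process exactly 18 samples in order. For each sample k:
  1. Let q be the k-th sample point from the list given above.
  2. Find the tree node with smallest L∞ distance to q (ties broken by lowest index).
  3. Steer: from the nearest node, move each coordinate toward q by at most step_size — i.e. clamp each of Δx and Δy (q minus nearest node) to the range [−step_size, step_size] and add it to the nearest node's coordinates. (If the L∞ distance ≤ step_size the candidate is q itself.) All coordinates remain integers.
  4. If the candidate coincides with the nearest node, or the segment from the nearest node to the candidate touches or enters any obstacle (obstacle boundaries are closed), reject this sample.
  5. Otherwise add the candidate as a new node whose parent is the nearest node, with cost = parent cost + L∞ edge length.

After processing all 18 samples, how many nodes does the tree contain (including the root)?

1. q=(19,3) nearest=0 d=17 new=(5,3) → add node 1 parent=0 cost=3
2. q=(20,19) nearest=1 d=16 new=(8,6) → add node 2 parent=1 cost=6
3. q=(2,23) nearest=2 d=17 new=(5,9) → add node 3 parent=2 cost=9
4. q=(12,9) nearest=2 d=4 new=(11,9) → add node 4 parent=2 cost=9
5. q=(27,12) nearest=4 d=16 new=(14,12) → add node 5 parent=4 cost=12
6. q=(27,4) nearest=5 d=13 new=(17,9) → add node 6 parent=5 cost=15
7. q=(16,22) nearest=5 d=10 new=(16,15) → add node 7 parent=5 cost=15
8. q=(12,27) nearest=7 d=12 new=(13,18) → add node 8 parent=7 cost=18
9. q=(31,4) nearest=6 d=14 new=(20,6) → add node 9 parent=6 cost=18
10. q=(30,17) nearest=9 d=11 new=(23,9) → add node 10 parent=9 cost=21
11. q=(16,28) nearest=8 d=10 new=(16,21) → add node 11 parent=8 cost=21
12. q=(31,28) nearest=7 d=15 new=(19,18) → add node 12 parent=7 cost=18
13. q=(23,25) nearest=11 d=7 new=(19,24) → add node 13 parent=11 cost=24
14. q=(12,21) nearest=8 d=3 new=(12,21) → blocked by [9,12]×[16,23], reject
15. q=(14,8) nearest=4 d=3 new=(14,8) → add node 14 parent=4 cost=12
16. q=(14,8) nearest=14 d=0 → coincident, reject
17. q=(18,12) nearest=6 d=3 new=(18,12) → add node 15 parent=6 cost=18
18. q=(0,9) nearest=3 d=5 new=(2,9) → add node 16 parent=3 cost=12

Node count: 17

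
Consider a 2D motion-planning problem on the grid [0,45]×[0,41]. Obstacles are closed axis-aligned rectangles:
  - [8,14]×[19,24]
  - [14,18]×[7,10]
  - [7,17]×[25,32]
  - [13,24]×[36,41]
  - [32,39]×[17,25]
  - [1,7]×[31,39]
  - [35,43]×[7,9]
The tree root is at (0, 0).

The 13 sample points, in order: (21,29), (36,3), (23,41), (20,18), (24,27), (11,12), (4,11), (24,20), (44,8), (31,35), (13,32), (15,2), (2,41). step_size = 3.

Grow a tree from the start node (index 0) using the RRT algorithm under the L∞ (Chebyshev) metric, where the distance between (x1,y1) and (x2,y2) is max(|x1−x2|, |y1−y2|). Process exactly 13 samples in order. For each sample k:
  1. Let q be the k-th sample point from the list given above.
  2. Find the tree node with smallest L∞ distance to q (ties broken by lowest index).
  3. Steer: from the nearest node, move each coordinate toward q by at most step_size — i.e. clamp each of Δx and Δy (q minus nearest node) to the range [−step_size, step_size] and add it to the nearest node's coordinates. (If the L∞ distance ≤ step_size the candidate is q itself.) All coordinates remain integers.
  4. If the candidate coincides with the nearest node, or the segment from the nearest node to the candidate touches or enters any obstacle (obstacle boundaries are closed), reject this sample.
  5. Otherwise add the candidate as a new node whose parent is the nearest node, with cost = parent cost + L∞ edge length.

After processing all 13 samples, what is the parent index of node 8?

1. q=(21,29) nearest=0 d=29 new=(3,3) → add node 1 parent=0 cost=3
2. q=(36,3) nearest=1 d=33 new=(6,3) → add node 2 parent=1 cost=6
3. q=(23,41) nearest=1 d=38 new=(6,6) → add node 3 parent=1 cost=6
4. q=(20,18) nearest=3 d=14 new=(9,9) → add node 4 parent=3 cost=9
5. q=(24,27) nearest=4 d=18 new=(12,12) → add node 5 parent=4 cost=12
6. q=(11,12) nearest=5 d=1 new=(11,12) → add node 6 parent=5 cost=13
7. q=(4,11) nearest=3 d=5 new=(4,9) → add node 7 parent=3 cost=9
8. q=(24,20) nearest=5 d=12 new=(15,15) → add node 8 parent=5 cost=15
9. q=(44,8) nearest=8 d=29 new=(18,12) → add node 9 parent=8 cost=18
10. q=(31,35) nearest=8 d=20 new=(18,18) → add node 10 parent=8 cost=18
11. q=(13,32) nearest=10 d=14 new=(15,21) → add node 11 parent=10 cost=21
12. q=(15,2) nearest=4 d=7 new=(12,6) → add node 12 parent=4 cost=12
13. q=(2,41) nearest=11 d=20 new=(12,24) → blocked by [8,14]×[19,24], reject

Parent of node 8: 5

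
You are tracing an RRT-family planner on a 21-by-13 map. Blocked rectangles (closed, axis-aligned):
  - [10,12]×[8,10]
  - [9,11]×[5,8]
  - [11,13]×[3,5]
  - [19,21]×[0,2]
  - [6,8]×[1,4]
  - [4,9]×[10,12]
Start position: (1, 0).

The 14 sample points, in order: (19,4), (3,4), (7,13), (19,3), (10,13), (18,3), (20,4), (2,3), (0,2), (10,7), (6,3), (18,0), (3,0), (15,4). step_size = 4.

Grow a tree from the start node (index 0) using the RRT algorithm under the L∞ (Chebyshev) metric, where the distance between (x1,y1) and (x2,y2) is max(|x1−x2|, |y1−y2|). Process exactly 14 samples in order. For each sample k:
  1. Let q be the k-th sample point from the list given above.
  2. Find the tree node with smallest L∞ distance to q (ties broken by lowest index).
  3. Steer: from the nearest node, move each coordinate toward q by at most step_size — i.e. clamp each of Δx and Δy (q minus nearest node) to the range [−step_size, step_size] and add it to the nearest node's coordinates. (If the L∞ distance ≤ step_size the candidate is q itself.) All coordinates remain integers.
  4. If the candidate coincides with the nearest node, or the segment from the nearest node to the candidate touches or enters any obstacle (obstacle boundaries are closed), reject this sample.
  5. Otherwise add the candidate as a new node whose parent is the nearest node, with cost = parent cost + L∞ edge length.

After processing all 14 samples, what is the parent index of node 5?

Parent of node 5: 0

1. q=(19,4) nearest=0 d=18 new=(5,4) → add node 1 parent=0 cost=4
2. q=(3,4) nearest=1 d=2 new=(3,4) → add node 2 parent=1 cost=6
3. q=(7,13) nearest=1 d=9 new=(7,8) → add node 3 parent=1 cost=8
4. q=(19,3) nearest=3 d=12 new=(11,4) → blocked by [9,11]×[5,8], reject
5. q=(10,13) nearest=3 d=5 new=(10,12) → blocked by [4,9]×[10,12], reject
6. q=(18,3) nearest=3 d=11 new=(11,4) → blocked by [9,11]×[5,8], reject
7. q=(20,4) nearest=3 d=13 new=(11,4) → blocked by [9,11]×[5,8], reject
8. q=(2,3) nearest=2 d=1 new=(2,3) → add node 4 parent=2 cost=7
9. q=(0,2) nearest=0 d=2 new=(0,2) → add node 5 parent=0 cost=2
10. q=(10,7) nearest=3 d=3 new=(10,7) → blocked by [9,11]×[5,8], reject
11. q=(6,3) nearest=1 d=1 new=(6,3) → blocked by [6,8]×[1,4], reject
12. q=(18,0) nearest=3 d=11 new=(11,4) → blocked by [9,11]×[5,8], reject
13. q=(3,0) nearest=0 d=2 new=(3,0) → add node 6 parent=0 cost=2
14. q=(15,4) nearest=3 d=8 new=(11,4) → blocked by [9,11]×[5,8], reject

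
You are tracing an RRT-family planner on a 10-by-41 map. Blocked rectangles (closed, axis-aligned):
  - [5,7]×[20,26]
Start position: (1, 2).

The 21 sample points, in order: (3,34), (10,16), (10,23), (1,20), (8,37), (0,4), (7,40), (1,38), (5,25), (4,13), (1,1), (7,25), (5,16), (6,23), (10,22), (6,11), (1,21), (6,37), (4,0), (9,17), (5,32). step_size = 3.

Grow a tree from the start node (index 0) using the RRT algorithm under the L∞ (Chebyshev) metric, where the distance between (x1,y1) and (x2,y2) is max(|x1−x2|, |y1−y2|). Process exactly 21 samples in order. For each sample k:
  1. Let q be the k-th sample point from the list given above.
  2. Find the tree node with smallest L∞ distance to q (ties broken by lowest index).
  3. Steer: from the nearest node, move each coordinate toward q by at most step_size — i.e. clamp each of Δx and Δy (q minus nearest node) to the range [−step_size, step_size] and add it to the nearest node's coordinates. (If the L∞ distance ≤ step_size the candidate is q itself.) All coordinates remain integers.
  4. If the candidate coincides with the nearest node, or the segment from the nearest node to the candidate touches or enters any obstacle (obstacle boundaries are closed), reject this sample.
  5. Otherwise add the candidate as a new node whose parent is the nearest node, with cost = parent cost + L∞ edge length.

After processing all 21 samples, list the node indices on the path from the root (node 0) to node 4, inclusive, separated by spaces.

1. q=(3,34) nearest=0 d=32 new=(3,5) → add node 1 parent=0 cost=3
2. q=(10,16) nearest=1 d=11 new=(6,8) → add node 2 parent=1 cost=6
3. q=(10,23) nearest=2 d=15 new=(9,11) → add node 3 parent=2 cost=9
4. q=(1,20) nearest=3 d=9 new=(6,14) → add node 4 parent=3 cost=12
5. q=(8,37) nearest=4 d=23 new=(8,17) → add node 5 parent=4 cost=15
6. q=(0,4) nearest=0 d=2 new=(0,4) → add node 6 parent=0 cost=2
7. q=(7,40) nearest=5 d=23 new=(7,20) → blocked by [5,7]×[20,26], reject
8. q=(1,38) nearest=5 d=21 new=(5,20) → blocked by [5,7]×[20,26], reject
9. q=(5,25) nearest=5 d=8 new=(5,20) → blocked by [5,7]×[20,26], reject
10. q=(4,13) nearest=4 d=2 new=(4,13) → add node 7 parent=4 cost=14
11. q=(1,1) nearest=0 d=1 new=(1,1) → add node 8 parent=0 cost=1
12. q=(7,25) nearest=5 d=8 new=(7,20) → blocked by [5,7]×[20,26], reject
13. q=(5,16) nearest=4 d=2 new=(5,16) → add node 9 parent=4 cost=14
14. q=(6,23) nearest=5 d=6 new=(6,20) → blocked by [5,7]×[20,26], reject
15. q=(10,22) nearest=5 d=5 new=(10,20) → add node 10 parent=5 cost=18
16. q=(6,11) nearest=7 d=2 new=(6,11) → add node 11 parent=7 cost=16
17. q=(1,21) nearest=9 d=5 new=(2,19) → add node 12 parent=9 cost=17
18. q=(6,37) nearest=10 d=17 new=(7,23) → blocked by [5,7]×[20,26], reject
19. q=(4,0) nearest=0 d=3 new=(4,0) → add node 13 parent=0 cost=3
20. q=(9,17) nearest=5 d=1 new=(9,17) → add node 14 parent=5 cost=16
21. q=(5,32) nearest=10 d=12 new=(7,23) → blocked by [5,7]×[20,26], reject

Path: 0 1 2 3 4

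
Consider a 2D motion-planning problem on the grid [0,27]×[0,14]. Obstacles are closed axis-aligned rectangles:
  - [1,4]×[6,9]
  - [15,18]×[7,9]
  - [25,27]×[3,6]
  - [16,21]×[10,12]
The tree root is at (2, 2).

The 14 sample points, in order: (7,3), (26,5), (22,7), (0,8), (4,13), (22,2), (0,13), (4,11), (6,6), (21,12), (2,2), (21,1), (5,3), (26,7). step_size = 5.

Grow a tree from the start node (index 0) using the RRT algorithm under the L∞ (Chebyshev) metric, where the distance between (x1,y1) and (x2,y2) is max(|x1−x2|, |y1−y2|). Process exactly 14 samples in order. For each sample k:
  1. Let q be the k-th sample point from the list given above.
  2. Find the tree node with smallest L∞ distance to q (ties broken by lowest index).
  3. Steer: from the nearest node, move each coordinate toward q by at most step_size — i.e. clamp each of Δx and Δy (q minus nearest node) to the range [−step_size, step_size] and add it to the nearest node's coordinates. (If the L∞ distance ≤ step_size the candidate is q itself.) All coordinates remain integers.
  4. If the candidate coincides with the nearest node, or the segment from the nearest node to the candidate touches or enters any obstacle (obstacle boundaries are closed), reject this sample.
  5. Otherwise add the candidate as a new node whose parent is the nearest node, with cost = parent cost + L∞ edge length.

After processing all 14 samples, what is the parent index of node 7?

Parent of node 7: 4

1. q=(7,3) nearest=0 d=5 new=(7,3) → add node 1 parent=0 cost=5
2. q=(26,5) nearest=1 d=19 new=(12,5) → add node 2 parent=1 cost=10
3. q=(22,7) nearest=2 d=10 new=(17,7) → blocked by [15,18]×[7,9], reject
4. q=(0,8) nearest=0 d=6 new=(0,7) → add node 3 parent=0 cost=5
5. q=(4,13) nearest=3 d=6 new=(4,12) → blocked by [1,4]×[6,9], reject
6. q=(22,2) nearest=2 d=10 new=(17,2) → add node 4 parent=2 cost=15
7. q=(0,13) nearest=3 d=6 new=(0,12) → add node 5 parent=3 cost=10
8. q=(4,11) nearest=3 d=4 new=(4,11) → blocked by [1,4]×[6,9], reject
9. q=(6,6) nearest=1 d=3 new=(6,6) → add node 6 parent=1 cost=8
10. q=(21,12) nearest=2 d=9 new=(17,10) → blocked by [15,18]×[7,9], reject
11. q=(2,2) nearest=0 d=0 → coincident, reject
12. q=(21,1) nearest=4 d=4 new=(21,1) → add node 7 parent=4 cost=19
13. q=(5,3) nearest=1 d=2 new=(5,3) → add node 8 parent=1 cost=7
14. q=(26,7) nearest=7 d=6 new=(26,6) → blocked by [25,27]×[3,6], reject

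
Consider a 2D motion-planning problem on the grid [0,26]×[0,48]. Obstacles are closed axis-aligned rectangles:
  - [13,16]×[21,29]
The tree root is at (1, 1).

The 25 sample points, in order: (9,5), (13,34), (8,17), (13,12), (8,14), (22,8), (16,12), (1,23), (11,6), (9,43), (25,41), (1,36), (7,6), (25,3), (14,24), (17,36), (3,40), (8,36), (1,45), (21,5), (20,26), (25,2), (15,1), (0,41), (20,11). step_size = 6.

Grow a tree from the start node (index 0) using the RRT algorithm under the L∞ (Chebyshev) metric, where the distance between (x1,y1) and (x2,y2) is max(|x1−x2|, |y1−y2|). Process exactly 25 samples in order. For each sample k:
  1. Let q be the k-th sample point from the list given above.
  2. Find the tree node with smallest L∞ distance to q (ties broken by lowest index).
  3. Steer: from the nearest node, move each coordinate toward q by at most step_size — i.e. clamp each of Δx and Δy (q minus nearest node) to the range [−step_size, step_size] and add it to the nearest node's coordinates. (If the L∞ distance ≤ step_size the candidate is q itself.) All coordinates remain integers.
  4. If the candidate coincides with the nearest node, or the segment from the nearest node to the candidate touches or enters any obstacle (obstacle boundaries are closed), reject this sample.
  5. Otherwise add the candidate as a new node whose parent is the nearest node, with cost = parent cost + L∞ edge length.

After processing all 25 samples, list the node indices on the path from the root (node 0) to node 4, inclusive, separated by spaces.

Path: 0 1 2 4

1. q=(9,5) nearest=0 d=8 new=(7,5) → add node 1 parent=0 cost=6
2. q=(13,34) nearest=1 d=29 new=(13,11) → add node 2 parent=1 cost=12
3. q=(8,17) nearest=2 d=6 new=(8,17) → add node 3 parent=2 cost=18
4. q=(13,12) nearest=2 d=1 new=(13,12) → add node 4 parent=2 cost=13
5. q=(8,14) nearest=3 d=3 new=(8,14) → add node 5 parent=3 cost=21
6. q=(22,8) nearest=2 d=9 new=(19,8) → add node 6 parent=2 cost=18
7. q=(16,12) nearest=2 d=3 new=(16,12) → add node 7 parent=2 cost=15
8. q=(1,23) nearest=3 d=7 new=(2,23) → add node 8 parent=3 cost=24
9. q=(11,6) nearest=1 d=4 new=(11,6) → add node 9 parent=1 cost=10
10. q=(9,43) nearest=8 d=20 new=(8,29) → add node 10 parent=8 cost=30
11. q=(25,41) nearest=10 d=17 new=(14,35) → add node 11 parent=10 cost=36
12. q=(1,36) nearest=10 d=7 new=(2,35) → add node 12 parent=10 cost=36
13. q=(7,6) nearest=1 d=1 new=(7,6) → add node 13 parent=1 cost=7
14. q=(25,3) nearest=6 d=6 new=(25,3) → add node 14 parent=6 cost=24
15. q=(14,24) nearest=10 d=6 new=(14,24) → blocked by [13,16]×[21,29], reject
16. q=(17,36) nearest=11 d=3 new=(17,36) → add node 15 parent=11 cost=39
17. q=(3,40) nearest=12 d=5 new=(3,40) → add node 16 parent=12 cost=41
18. q=(8,36) nearest=16 d=5 new=(8,36) → add node 17 parent=16 cost=46
19. q=(1,45) nearest=16 d=5 new=(1,45) → add node 18 parent=16 cost=46
20. q=(21,5) nearest=6 d=3 new=(21,5) → add node 19 parent=6 cost=21
21. q=(20,26) nearest=11 d=9 new=(20,29) → add node 20 parent=11 cost=42
22. q=(25,2) nearest=14 d=1 new=(25,2) → add node 21 parent=14 cost=25
23. q=(15,1) nearest=9 d=5 new=(15,1) → add node 22 parent=9 cost=15
24. q=(0,41) nearest=16 d=3 new=(0,41) → add node 23 parent=16 cost=44
25. q=(20,11) nearest=6 d=3 new=(20,11) → add node 24 parent=6 cost=21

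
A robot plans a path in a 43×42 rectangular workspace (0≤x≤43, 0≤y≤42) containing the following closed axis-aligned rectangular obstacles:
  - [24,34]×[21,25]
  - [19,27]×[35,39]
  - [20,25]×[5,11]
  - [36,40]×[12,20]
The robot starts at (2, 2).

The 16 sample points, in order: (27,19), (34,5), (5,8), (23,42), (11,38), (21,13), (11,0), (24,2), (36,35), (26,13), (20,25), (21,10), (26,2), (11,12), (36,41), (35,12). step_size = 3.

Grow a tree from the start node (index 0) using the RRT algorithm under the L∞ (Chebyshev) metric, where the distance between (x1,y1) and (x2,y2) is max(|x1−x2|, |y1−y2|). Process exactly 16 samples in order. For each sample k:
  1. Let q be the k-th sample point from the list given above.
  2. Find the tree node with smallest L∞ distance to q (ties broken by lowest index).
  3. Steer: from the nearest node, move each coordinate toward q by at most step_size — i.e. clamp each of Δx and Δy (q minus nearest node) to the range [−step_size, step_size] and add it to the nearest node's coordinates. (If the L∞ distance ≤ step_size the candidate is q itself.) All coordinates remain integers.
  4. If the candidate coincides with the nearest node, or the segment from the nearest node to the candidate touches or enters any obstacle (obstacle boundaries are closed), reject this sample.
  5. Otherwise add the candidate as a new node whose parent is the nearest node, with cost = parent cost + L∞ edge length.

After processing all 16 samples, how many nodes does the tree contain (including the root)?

Node count: 14

1. q=(27,19) nearest=0 d=25 new=(5,5) → add node 1 parent=0 cost=3
2. q=(34,5) nearest=1 d=29 new=(8,5) → add node 2 parent=1 cost=6
3. q=(5,8) nearest=1 d=3 new=(5,8) → add node 3 parent=1 cost=6
4. q=(23,42) nearest=3 d=34 new=(8,11) → add node 4 parent=3 cost=9
5. q=(11,38) nearest=4 d=27 new=(11,14) → add node 5 parent=4 cost=12
6. q=(21,13) nearest=5 d=10 new=(14,13) → add node 6 parent=5 cost=15
7. q=(11,0) nearest=2 d=5 new=(11,2) → add node 7 parent=2 cost=9
8. q=(24,2) nearest=6 d=11 new=(17,10) → add node 8 parent=6 cost=18
9. q=(36,35) nearest=6 d=22 new=(17,16) → add node 9 parent=6 cost=18
10. q=(26,13) nearest=8 d=9 new=(20,13) → add node 10 parent=8 cost=21
11. q=(20,25) nearest=9 d=9 new=(20,19) → add node 11 parent=9 cost=21
12. q=(21,10) nearest=10 d=3 new=(21,10) → blocked by [20,25]×[5,11], reject
13. q=(26,2) nearest=8 d=9 new=(20,7) → blocked by [20,25]×[5,11], reject
14. q=(11,12) nearest=5 d=2 new=(11,12) → add node 12 parent=5 cost=14
15. q=(36,41) nearest=11 d=22 new=(23,22) → add node 13 parent=11 cost=24
16. q=(35,12) nearest=13 d=12 new=(26,19) → blocked by [24,34]×[21,25], reject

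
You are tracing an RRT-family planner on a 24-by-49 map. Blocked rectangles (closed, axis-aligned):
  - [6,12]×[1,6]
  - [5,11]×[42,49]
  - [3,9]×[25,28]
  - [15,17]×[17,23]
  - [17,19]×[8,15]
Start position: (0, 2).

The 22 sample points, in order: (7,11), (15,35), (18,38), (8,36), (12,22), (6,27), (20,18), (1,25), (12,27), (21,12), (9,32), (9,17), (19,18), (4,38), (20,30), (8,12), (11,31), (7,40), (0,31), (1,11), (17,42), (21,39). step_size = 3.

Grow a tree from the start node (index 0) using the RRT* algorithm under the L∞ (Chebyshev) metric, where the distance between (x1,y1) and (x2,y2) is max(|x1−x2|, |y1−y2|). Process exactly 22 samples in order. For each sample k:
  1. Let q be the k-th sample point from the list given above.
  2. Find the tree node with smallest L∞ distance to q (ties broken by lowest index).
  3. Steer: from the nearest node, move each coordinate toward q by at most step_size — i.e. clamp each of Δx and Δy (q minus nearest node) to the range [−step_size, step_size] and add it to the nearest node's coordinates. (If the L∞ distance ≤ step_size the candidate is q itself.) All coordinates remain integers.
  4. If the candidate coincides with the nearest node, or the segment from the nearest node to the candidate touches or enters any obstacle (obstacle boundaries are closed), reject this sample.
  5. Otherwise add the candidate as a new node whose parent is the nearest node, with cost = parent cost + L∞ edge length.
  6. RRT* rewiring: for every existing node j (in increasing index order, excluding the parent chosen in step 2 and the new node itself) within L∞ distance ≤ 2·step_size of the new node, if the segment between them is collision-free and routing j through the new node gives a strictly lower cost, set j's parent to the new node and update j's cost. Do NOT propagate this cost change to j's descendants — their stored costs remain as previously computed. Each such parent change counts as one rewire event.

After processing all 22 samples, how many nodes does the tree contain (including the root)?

1. q=(7,11) nearest=0 d=9 new=(3,5) → add node 1 parent=0 cost=3
2. q=(15,35) nearest=1 d=30 new=(6,8) → add node 2 parent=1 cost=6
3. q=(18,38) nearest=2 d=30 new=(9,11) → add node 3 parent=2 cost=9
4. q=(8,36) nearest=3 d=25 new=(8,14) → add node 4 parent=3 cost=12
5. q=(12,22) nearest=4 d=8 new=(11,17) → add node 5 parent=4 cost=15
6. q=(6,27) nearest=5 d=10 new=(8,20) → add node 6 parent=5 cost=18
7. q=(20,18) nearest=5 d=9 new=(14,18) → add node 7 parent=5 cost=18
8. q=(1,25) nearest=6 d=7 new=(5,23) → add node 8 parent=6 cost=21
9. q=(12,27) nearest=6 d=7 new=(11,23) → add node 9 parent=6 cost=21
10. q=(21,12) nearest=7 d=7 new=(17,15) → blocked by [15,17]×[17,23], reject
11. q=(9,32) nearest=8 d=9 new=(8,26) → blocked by [3,9]×[25,28], reject
12. q=(9,17) nearest=5 d=2 new=(9,17) → add node 10 parent=5 cost=17
13. q=(19,18) nearest=7 d=5 new=(17,18) → blocked by [15,17]×[17,23], reject
14. q=(4,38) nearest=8 d=15 new=(4,26) → blocked by [3,9]×[25,28], reject
15. q=(20,30) nearest=9 d=9 new=(14,26) → add node 11 parent=9 cost=24
16. q=(8,12) nearest=3 d=1 new=(8,12) → add node 12 parent=3 cost=10; rewire 7→12 (16<18); rewire 10→12 (15<17)
17. q=(11,31) nearest=11 d=5 new=(11,29) → add node 13 parent=11 cost=27
18. q=(7,40) nearest=13 d=11 new=(8,32) → add node 14 parent=13 cost=30
19. q=(0,31) nearest=8 d=8 new=(2,26) → blocked by [3,9]×[25,28], reject
20. q=(1,11) nearest=2 d=5 new=(3,11) → add node 15 parent=2 cost=9
21. q=(17,42) nearest=14 d=10 new=(11,35) → add node 16 parent=14 cost=33
22. q=(21,39) nearest=13 d=10 new=(14,32) → add node 17 parent=13 cost=30

Node count: 18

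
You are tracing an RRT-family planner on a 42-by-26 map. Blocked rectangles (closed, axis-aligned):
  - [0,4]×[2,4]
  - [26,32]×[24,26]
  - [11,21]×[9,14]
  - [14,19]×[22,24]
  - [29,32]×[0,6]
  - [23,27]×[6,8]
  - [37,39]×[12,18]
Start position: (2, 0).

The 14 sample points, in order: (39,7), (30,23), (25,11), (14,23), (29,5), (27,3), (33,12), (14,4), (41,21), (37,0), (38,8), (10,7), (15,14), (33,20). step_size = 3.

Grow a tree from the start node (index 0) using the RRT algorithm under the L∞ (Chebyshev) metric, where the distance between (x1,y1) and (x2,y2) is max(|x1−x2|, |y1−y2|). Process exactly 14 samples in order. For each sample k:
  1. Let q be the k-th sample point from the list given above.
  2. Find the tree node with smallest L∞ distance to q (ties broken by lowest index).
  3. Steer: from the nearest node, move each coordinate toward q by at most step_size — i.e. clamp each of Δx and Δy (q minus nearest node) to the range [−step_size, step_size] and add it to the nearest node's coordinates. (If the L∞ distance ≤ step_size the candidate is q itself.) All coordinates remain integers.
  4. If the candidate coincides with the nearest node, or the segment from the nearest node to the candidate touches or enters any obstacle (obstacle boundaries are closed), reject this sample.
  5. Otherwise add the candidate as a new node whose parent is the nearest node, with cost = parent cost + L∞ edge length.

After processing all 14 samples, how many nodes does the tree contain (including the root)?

Node count: 4

1. q=(39,7) nearest=0 d=37 new=(5,3) → blocked by [0,4]×[2,4], reject
2. q=(30,23) nearest=0 d=28 new=(5,3) → blocked by [0,4]×[2,4], reject
3. q=(25,11) nearest=0 d=23 new=(5,3) → blocked by [0,4]×[2,4], reject
4. q=(14,23) nearest=0 d=23 new=(5,3) → blocked by [0,4]×[2,4], reject
5. q=(29,5) nearest=0 d=27 new=(5,3) → blocked by [0,4]×[2,4], reject
6. q=(27,3) nearest=0 d=25 new=(5,3) → blocked by [0,4]×[2,4], reject
7. q=(33,12) nearest=0 d=31 new=(5,3) → blocked by [0,4]×[2,4], reject
8. q=(14,4) nearest=0 d=12 new=(5,3) → blocked by [0,4]×[2,4], reject
9. q=(41,21) nearest=0 d=39 new=(5,3) → blocked by [0,4]×[2,4], reject
10. q=(37,0) nearest=0 d=35 new=(5,0) → add node 1 parent=0 cost=3
11. q=(38,8) nearest=1 d=33 new=(8,3) → add node 2 parent=1 cost=6
12. q=(10,7) nearest=2 d=4 new=(10,6) → add node 3 parent=2 cost=9
13. q=(15,14) nearest=3 d=8 new=(13,9) → blocked by [11,21]×[9,14], reject
14. q=(33,20) nearest=3 d=23 new=(13,9) → blocked by [11,21]×[9,14], reject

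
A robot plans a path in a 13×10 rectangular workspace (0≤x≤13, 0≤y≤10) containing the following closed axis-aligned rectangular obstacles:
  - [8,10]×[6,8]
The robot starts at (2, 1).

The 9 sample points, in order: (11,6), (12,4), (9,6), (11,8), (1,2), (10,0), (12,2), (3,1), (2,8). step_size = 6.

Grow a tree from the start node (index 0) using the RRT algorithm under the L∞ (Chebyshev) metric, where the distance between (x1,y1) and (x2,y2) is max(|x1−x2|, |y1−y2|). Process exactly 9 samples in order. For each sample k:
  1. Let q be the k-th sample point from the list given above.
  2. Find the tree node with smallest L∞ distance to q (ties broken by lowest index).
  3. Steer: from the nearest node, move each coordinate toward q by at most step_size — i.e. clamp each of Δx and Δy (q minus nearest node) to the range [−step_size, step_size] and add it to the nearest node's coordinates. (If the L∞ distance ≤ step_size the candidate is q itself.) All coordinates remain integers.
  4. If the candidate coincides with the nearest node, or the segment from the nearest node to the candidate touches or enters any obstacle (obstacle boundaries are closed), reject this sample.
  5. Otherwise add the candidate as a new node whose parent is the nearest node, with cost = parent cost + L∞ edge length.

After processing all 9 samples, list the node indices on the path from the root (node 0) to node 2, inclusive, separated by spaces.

Path: 0 2

1. q=(11,6) nearest=0 d=9 new=(8,6) → blocked by [8,10]×[6,8], reject
2. q=(12,4) nearest=0 d=10 new=(8,4) → add node 1 parent=0 cost=6
3. q=(9,6) nearest=1 d=2 new=(9,6) → blocked by [8,10]×[6,8], reject
4. q=(11,8) nearest=1 d=4 new=(11,8) → blocked by [8,10]×[6,8], reject
5. q=(1,2) nearest=0 d=1 new=(1,2) → add node 2 parent=0 cost=1
6. q=(10,0) nearest=1 d=4 new=(10,0) → add node 3 parent=1 cost=10
7. q=(12,2) nearest=3 d=2 new=(12,2) → add node 4 parent=3 cost=12
8. q=(3,1) nearest=0 d=1 new=(3,1) → add node 5 parent=0 cost=1
9. q=(2,8) nearest=1 d=6 new=(2,8) → add node 6 parent=1 cost=12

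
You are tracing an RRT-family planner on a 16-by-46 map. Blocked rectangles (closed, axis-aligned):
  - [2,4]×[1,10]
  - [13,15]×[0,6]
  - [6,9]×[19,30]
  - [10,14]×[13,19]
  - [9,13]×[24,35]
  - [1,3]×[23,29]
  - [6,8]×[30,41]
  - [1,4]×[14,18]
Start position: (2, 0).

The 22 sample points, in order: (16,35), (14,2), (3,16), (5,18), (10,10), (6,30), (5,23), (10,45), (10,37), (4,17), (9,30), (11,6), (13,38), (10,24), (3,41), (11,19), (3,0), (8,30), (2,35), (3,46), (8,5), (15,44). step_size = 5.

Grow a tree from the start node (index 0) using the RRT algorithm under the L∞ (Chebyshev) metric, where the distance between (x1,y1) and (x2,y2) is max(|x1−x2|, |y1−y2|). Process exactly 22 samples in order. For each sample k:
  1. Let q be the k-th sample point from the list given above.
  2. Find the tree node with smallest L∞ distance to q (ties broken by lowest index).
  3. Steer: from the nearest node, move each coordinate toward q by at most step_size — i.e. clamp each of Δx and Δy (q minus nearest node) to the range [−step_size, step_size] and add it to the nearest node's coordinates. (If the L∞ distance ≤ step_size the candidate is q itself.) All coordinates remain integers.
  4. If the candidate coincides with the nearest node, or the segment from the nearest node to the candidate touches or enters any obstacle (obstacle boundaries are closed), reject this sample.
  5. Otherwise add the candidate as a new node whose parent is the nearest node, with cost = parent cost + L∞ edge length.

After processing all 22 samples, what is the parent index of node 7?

1. q=(16,35) nearest=0 d=35 new=(7,5) → blocked by [2,4]×[1,10], reject
2. q=(14,2) nearest=0 d=12 new=(7,2) → add node 1 parent=0 cost=5
3. q=(3,16) nearest=1 d=14 new=(3,7) → blocked by [2,4]×[1,10], reject
4. q=(5,18) nearest=1 d=16 new=(5,7) → add node 2 parent=1 cost=10
5. q=(10,10) nearest=2 d=5 new=(10,10) → add node 3 parent=2 cost=15
6. q=(6,30) nearest=3 d=20 new=(6,15) → add node 4 parent=3 cost=20
7. q=(5,23) nearest=4 d=8 new=(5,20) → add node 5 parent=4 cost=25
8. q=(10,45) nearest=5 d=25 new=(10,25) → blocked by [6,9]×[19,30], reject
9. q=(10,37) nearest=5 d=17 new=(10,25) → blocked by [6,9]×[19,30], reject
10. q=(4,17) nearest=4 d=2 new=(4,17) → blocked by [1,4]×[14,18], reject
11. q=(9,30) nearest=5 d=10 new=(9,25) → blocked by [6,9]×[19,30], reject
12. q=(11,6) nearest=1 d=4 new=(11,6) → add node 6 parent=1 cost=9
13. q=(13,38) nearest=5 d=18 new=(10,25) → blocked by [6,9]×[19,30], reject
14. q=(10,24) nearest=5 d=5 new=(10,24) → blocked by [6,9]×[19,30], reject
15. q=(3,41) nearest=5 d=21 new=(3,25) → blocked by [1,3]×[23,29], reject
16. q=(11,19) nearest=4 d=5 new=(11,19) → blocked by [10,14]×[13,19], reject
17. q=(3,0) nearest=0 d=1 new=(3,0) → add node 7 parent=0 cost=1
18. q=(8,30) nearest=5 d=10 new=(8,25) → blocked by [6,9]×[19,30], reject
19. q=(2,35) nearest=5 d=15 new=(2,25) → blocked by [1,3]×[23,29], reject
20. q=(3,46) nearest=5 d=26 new=(3,25) → blocked by [1,3]×[23,29], reject
21. q=(8,5) nearest=1 d=3 new=(8,5) → add node 8 parent=1 cost=8
22. q=(15,44) nearest=5 d=24 new=(10,25) → blocked by [6,9]×[19,30], reject

Parent of node 7: 0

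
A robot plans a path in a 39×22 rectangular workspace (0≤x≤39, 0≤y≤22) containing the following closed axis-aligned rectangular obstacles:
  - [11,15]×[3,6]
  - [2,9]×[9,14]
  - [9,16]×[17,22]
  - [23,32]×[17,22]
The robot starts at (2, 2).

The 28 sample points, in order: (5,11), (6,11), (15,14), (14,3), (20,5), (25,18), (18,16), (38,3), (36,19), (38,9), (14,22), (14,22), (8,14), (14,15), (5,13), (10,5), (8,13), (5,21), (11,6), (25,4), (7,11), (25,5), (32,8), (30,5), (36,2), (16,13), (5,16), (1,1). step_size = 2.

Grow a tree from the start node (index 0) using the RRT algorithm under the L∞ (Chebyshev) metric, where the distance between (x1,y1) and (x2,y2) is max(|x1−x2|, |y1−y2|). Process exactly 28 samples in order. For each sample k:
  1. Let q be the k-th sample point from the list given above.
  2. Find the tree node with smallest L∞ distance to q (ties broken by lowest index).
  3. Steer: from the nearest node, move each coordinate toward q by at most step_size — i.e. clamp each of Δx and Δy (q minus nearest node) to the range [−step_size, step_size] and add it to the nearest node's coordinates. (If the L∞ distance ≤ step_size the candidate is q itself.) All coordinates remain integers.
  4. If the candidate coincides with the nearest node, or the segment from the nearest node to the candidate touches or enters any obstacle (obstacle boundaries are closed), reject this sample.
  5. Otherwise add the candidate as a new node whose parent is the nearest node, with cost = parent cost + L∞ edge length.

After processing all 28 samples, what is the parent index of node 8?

1. q=(5,11) nearest=0 d=9 new=(4,4) → add node 1 parent=0 cost=2
2. q=(6,11) nearest=1 d=7 new=(6,6) → add node 2 parent=1 cost=4
3. q=(15,14) nearest=2 d=9 new=(8,8) → add node 3 parent=2 cost=6
4. q=(14,3) nearest=3 d=6 new=(10,6) → add node 4 parent=3 cost=8
5. q=(20,5) nearest=4 d=10 new=(12,5) → blocked by [11,15]×[3,6], reject
6. q=(25,18) nearest=4 d=15 new=(12,8) → add node 5 parent=4 cost=10
7. q=(18,16) nearest=5 d=8 new=(14,10) → add node 6 parent=5 cost=12
8. q=(38,3) nearest=6 d=24 new=(16,8) → add node 7 parent=6 cost=14
9. q=(36,19) nearest=7 d=20 new=(18,10) → add node 8 parent=7 cost=16
10. q=(38,9) nearest=8 d=20 new=(20,9) → add node 9 parent=8 cost=18
11. q=(14,22) nearest=6 d=12 new=(14,12) → add node 10 parent=6 cost=14
12. q=(14,22) nearest=10 d=10 new=(14,14) → add node 11 parent=10 cost=16
13. q=(8,14) nearest=3 d=6 new=(8,10) → blocked by [2,9]×[9,14], reject
14. q=(14,15) nearest=11 d=1 new=(14,15) → add node 12 parent=11 cost=17
15. q=(5,13) nearest=3 d=5 new=(6,10) → blocked by [2,9]×[9,14], reject
16. q=(10,5) nearest=4 d=1 new=(10,5) → add node 13 parent=4 cost=9
17. q=(8,13) nearest=3 d=5 new=(8,10) → blocked by [2,9]×[9,14], reject
18. q=(5,21) nearest=10 d=9 new=(12,14) → add node 14 parent=10 cost=16
19. q=(11,6) nearest=4 d=1 new=(11,6) → blocked by [11,15]×[3,6], reject
20. q=(25,4) nearest=9 d=5 new=(22,7) → add node 15 parent=9 cost=20
21. q=(7,11) nearest=3 d=3 new=(7,10) → blocked by [2,9]×[9,14], reject
22. q=(25,5) nearest=15 d=3 new=(24,5) → add node 16 parent=15 cost=22
23. q=(32,8) nearest=16 d=8 new=(26,7) → add node 17 parent=16 cost=24
24. q=(30,5) nearest=17 d=4 new=(28,5) → add node 18 parent=17 cost=26
25. q=(36,2) nearest=18 d=8 new=(30,3) → add node 19 parent=18 cost=28
26. q=(16,13) nearest=10 d=2 new=(16,13) → add node 20 parent=10 cost=16
27. q=(5,16) nearest=14 d=7 new=(10,16) → add node 21 parent=14 cost=18
28. q=(1,1) nearest=0 d=1 new=(1,1) → add node 22 parent=0 cost=1

Parent of node 8: 7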